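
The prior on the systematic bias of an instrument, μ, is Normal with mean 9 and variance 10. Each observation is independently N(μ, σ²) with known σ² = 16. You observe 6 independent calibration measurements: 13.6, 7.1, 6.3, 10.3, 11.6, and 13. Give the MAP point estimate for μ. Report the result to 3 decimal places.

n = 6; x̄ = (13.6 + 7.1 + 6.3 + 10.3 + 11.6 + 13)/6 = 61.9/6 = 619/60 ≈ 10.3167.
For a Normal prior and Normal likelihood with known variance, the posterior is Normal; its mode equals its mean, the precision-weighted average.
Prior precision 1/σ₀² = 1/10 = 0.1; data precision n/σ² = 6/16 = 0.375.
μ̂ = (0.1·9 + 0.375·(619/60)) / (0.1 + 0.375) = 4.76875/0.475 = 763/76 ≈ 10.039.

μ̂_MAP = 10.039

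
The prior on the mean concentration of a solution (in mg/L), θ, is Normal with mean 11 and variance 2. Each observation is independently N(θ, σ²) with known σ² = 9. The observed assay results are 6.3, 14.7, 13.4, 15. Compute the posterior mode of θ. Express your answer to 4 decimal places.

n = 4; x̄ = (6.3 + 14.7 + 13.4 + 15)/4 = 49.4/4 = 12.35.
For a Normal prior and Normal likelihood with known variance, the posterior is Normal; its mode equals its mean, the precision-weighted average.
Prior precision 1/σ₀² = 1/2 = 0.5; data precision n/σ² = 4/9.
θ̂ = (0.5·11 + (4/9)·12.35) / (0.5 + 4/9) = (989/90)/(17/18) = 989/85 ≈ 11.6353.

θ̂_MAP = 11.6353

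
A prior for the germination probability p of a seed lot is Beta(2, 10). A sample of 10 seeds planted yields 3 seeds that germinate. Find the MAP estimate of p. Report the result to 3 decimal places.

Prior: Beta(2, 10).
Data: 3 successes in 10 trials. The binomial likelihood contributes p^3(1−p)^7, so the posterior is Beta(2+3, 10+7) = Beta(5, 17).
For Beta(a, b) with a, b > 1 the mode is (a−1)/(a+b−2) = 4/20 ≈ 0.200.

p̂_MAP = 0.200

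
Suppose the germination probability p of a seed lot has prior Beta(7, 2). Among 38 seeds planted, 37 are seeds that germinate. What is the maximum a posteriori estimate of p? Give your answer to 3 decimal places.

Prior: Beta(7, 2).
Data: 37 successes in 38 trials. The binomial likelihood contributes p^37(1−p)^1, so the posterior is Beta(7+37, 2+1) = Beta(44, 3).
For Beta(a, b) with a, b > 1 the mode is (a−1)/(a+b−2) = 43/45 ≈ 0.956.

p̂_MAP = 0.956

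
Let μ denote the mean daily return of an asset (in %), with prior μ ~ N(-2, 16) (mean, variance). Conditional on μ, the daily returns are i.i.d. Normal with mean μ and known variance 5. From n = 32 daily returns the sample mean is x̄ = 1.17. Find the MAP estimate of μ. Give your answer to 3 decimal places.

n = 32, x̄ = 1.17.
For a Normal prior and Normal likelihood with known variance, the posterior is Normal; its mode equals its mean, the precision-weighted average.
Prior precision 1/σ₀² = 1/16 = 0.0625; data precision n/σ² = 32/5 = 6.4.
μ̂ = (0.0625·(-2) + 6.4·1.17) / (0.0625 + 6.4) = 7.363/6.4625 = 14726/12925 ≈ 1.139.

μ̂_MAP = 1.139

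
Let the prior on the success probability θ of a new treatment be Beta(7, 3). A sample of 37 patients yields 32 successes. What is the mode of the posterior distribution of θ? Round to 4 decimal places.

θ̂_MAP = 0.8444

Prior: Beta(7, 3).
Data: 32 successes in 37 trials. The binomial likelihood contributes θ^32(1−θ)^5, so the posterior is Beta(7+32, 3+5) = Beta(39, 8).
For Beta(a, b) with a, b > 1 the mode is (a−1)/(a+b−2) = 38/45 ≈ 0.8444.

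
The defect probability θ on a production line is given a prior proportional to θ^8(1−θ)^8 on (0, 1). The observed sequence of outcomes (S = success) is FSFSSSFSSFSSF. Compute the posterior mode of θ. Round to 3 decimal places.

The prior density ∝ θ^8(1−θ)^8 is the kernel of Beta(9, 9).
Data: 8 successes in 13 trials (from the sequence). The binomial likelihood contributes θ^8(1−θ)^5, so the posterior is Beta(9+8, 9+5) = Beta(17, 14).
For Beta(a, b) with a, b > 1 the mode is (a−1)/(a+b−2) = 16/29 ≈ 0.552.

θ̂_MAP = 0.552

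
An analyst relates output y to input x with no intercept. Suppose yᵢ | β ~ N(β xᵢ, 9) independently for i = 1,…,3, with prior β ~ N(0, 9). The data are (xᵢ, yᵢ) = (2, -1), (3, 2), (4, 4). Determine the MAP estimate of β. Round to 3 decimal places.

log p(β | y) = −Σ(yᵢ − βxᵢ)²/(2·9) − β²/(2·9) + const.
Setting the derivative to zero: Σxᵢ(yᵢ − βxᵢ)/9 − β/9 = 0, so β = Σxᵢyᵢ / (Σxᵢ² + σ²/τ²).
Σxᵢyᵢ = 2·(-1) + 3·2 + 4·4 = 20; Σxᵢ² = 29; σ²/τ² = 1.
β̂_MAP = 20 / (29 + 1) = 20/30 ≈ 0.667.

β̂_MAP = 0.667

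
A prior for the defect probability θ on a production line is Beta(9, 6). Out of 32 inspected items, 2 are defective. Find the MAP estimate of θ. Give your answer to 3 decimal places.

Prior: Beta(9, 6).
Data: 2 successes in 32 trials. The binomial likelihood contributes θ^2(1−θ)^30, so the posterior is Beta(9+2, 6+30) = Beta(11, 36).
For Beta(a, b) with a, b > 1 the mode is (a−1)/(a+b−2) = 10/45 ≈ 0.222.

θ̂_MAP = 0.222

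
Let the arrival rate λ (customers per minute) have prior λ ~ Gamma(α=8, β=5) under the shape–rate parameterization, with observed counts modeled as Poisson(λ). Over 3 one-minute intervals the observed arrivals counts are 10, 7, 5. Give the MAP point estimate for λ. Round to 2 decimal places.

λ̂_MAP = 3.63

Σxᵢ = 10+7+5 = 22, with n = 3.
Posterior ∝ λ^7e^(−5λ) · λ^22e^(−3λ) = λ^29e^(−8λ), i.e. Gamma(shape=30, rate=8).
The mode of a Gamma(a, b) with a ≥ 1 (shape–rate) is (a−1)/b = 29/8 ≈ 3.63.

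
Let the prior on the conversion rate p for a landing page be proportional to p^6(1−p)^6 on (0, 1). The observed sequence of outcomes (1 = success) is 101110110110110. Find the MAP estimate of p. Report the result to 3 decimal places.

The prior density ∝ p^6(1−p)^6 is the kernel of Beta(7, 7).
Data: 10 successes in 15 trials (from the sequence). The binomial likelihood contributes p^10(1−p)^5, so the posterior is Beta(7+10, 7+5) = Beta(17, 12).
For Beta(a, b) with a, b > 1 the mode is (a−1)/(a+b−2) = 16/27 ≈ 0.593.

p̂_MAP = 0.593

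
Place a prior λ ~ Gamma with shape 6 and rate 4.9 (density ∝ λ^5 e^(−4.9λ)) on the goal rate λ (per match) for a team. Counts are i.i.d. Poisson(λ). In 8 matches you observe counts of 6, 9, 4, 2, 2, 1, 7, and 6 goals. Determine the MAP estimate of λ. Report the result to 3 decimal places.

λ̂_MAP = 3.256

Σxᵢ = 6+9+4+2+2+1+7+6 = 37, with n = 8.
Posterior ∝ λ^5e^(−4.9λ) · λ^37e^(−8λ) = λ^42e^(−12.9λ), i.e. Gamma(shape=43, rate=12.9).
The mode of a Gamma(a, b) with a ≥ 1 (shape–rate) is (a−1)/b = 42/12.9 ≈ 3.256.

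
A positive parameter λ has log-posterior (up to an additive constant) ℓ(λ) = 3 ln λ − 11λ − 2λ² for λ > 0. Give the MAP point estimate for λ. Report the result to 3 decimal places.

λ̂_MAP = 0.250

ℓ'(λ) = 3/λ − 11 − 4λ. Setting this to zero and multiplying by λ: 4λ² + 11λ − 3 = 0.
λ = (−11 + √(11² + 4·4·3)) / (2·4) = (−11 + √169) / 8 = (−11 + 13)/8 = 1/4.
ℓ''(λ) = −3/λ² − 4 < 0, confirming a maximum.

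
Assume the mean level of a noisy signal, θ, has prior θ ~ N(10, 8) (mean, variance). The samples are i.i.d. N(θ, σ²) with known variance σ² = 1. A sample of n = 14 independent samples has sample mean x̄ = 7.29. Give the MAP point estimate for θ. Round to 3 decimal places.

θ̂_MAP = 7.314

n = 14, x̄ = 7.29.
For a Normal prior and Normal likelihood with known variance, the posterior is Normal; its mode equals its mean, the precision-weighted average.
Prior precision 1/σ₀² = 1/8 = 0.125; data precision n/σ² = 14/1 = 14.
θ̂ = (0.125·10 + 14·7.29) / (0.125 + 14) = 103.31/14.125 = 20662/2825 ≈ 7.314.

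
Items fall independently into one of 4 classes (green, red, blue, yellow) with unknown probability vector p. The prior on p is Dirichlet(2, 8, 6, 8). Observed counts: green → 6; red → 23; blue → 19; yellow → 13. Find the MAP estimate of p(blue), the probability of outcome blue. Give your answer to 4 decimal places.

The posterior is Dirichlet(αᵢ + nᵢ) = Dirichlet(8, 31, 25, 21).
For a Dirichlet(a₁,…,a_K) with all aᵢ > 1, the mode has j-th component (aⱼ − 1)/(Σaᵢ − K).
Here Σaᵢ = 85 and K = 4, so p(blue) = (25 − 1)/(85 − 4) = 24/81 ≈ 0.2963.

MAP estimate of p(blue) = 0.2963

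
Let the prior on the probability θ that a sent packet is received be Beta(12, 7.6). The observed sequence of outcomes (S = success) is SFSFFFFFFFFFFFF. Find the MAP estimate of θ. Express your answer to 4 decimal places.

Prior: Beta(12, 7.6).
Data: 2 successes in 15 trials (from the sequence). The binomial likelihood contributes θ^2(1−θ)^13, so the posterior is Beta(12+2, 7.6+13) = Beta(14, 20.6).
For Beta(a, b) with a, b > 1 the mode is (a−1)/(a+b−2) = 13/32.6 ≈ 0.3988.

θ̂_MAP = 0.3988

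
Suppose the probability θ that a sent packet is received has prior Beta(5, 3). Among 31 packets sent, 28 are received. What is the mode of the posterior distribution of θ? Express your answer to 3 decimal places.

θ̂_MAP = 0.865

Prior: Beta(5, 3).
Data: 28 successes in 31 trials. The binomial likelihood contributes θ^28(1−θ)^3, so the posterior is Beta(5+28, 3+3) = Beta(33, 6).
For Beta(a, b) with a, b > 1 the mode is (a−1)/(a+b−2) = 32/37 ≈ 0.865.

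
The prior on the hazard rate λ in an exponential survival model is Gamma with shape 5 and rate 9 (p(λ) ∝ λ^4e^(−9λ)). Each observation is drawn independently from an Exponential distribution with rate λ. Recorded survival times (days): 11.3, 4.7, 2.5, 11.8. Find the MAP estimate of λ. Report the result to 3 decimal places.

The Exponential(rate=λ) likelihood is ∝ λ^n e^(−λΣtᵢ). Here n = 4 and Σtᵢ = 11.3 + 4.7 + 2.5 + 11.8 = 30.3.
Posterior ∝ λ^4e^(−9λ) · λ^4e^(−30.3λ) = λ^8e^(−39.3λ), i.e. Gamma(9, 39.3).
Mode = (a−1)/b = 8/39.3 ≈ 0.204.

λ̂_MAP = 0.204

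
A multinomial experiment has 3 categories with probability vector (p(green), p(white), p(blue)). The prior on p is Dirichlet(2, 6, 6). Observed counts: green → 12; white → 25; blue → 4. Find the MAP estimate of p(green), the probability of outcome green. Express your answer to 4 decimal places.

MAP estimate of p(green) = 0.2500

The posterior is Dirichlet(αᵢ + nᵢ) = Dirichlet(14, 31, 10).
For a Dirichlet(a₁,…,a_K) with all aᵢ > 1, the mode has j-th component (aⱼ − 1)/(Σaᵢ − K).
Here Σaᵢ = 55 and K = 3, so p(green) = (14 − 1)/(55 − 3) = 13/52 ≈ 0.2500.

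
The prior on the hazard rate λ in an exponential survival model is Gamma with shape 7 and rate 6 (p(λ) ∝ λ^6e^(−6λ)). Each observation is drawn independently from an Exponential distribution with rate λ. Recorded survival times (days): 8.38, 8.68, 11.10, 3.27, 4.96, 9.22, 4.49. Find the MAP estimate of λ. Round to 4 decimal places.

The Exponential(rate=λ) likelihood is ∝ λ^n e^(−λΣtᵢ). Here n = 7 and Σtᵢ = 8.38 + 8.68 + 11.10 + 3.27 + 4.96 + 9.22 + 4.49 = 50.10.
Posterior ∝ λ^6e^(−6λ) · λ^7e^(−50.10λ) = λ^13e^(−56.10λ), i.e. Gamma(14, 56.10).
Mode = (a−1)/b = 13/56.10 ≈ 0.2317.

λ̂_MAP = 0.2317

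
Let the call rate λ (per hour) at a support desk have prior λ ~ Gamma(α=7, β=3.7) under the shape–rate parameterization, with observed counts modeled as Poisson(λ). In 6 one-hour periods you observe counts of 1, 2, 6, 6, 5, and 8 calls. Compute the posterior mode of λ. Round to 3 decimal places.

λ̂_MAP = 3.505

Σxᵢ = 1+2+6+6+5+8 = 28, with n = 6.
Posterior ∝ λ^6e^(−3.7λ) · λ^28e^(−6λ) = λ^34e^(−9.7λ), i.e. Gamma(shape=35, rate=9.7).
The mode of a Gamma(a, b) with a ≥ 1 (shape–rate) is (a−1)/b = 34/9.7 ≈ 3.505.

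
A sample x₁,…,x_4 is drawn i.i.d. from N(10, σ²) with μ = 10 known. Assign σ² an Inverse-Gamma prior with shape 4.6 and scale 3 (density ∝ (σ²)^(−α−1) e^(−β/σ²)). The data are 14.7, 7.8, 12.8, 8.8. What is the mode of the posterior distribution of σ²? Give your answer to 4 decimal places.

σ̂²_MAP = 2.7770

Sum of squared deviations about the known mean: SS = (14.7−10)² + (7.8−10)² + (12.8−10)² + (8.8−10)² = 36.21.
The Normal likelihood contributes (σ²)^(−n/2) exp(−SS/(2σ²)), so the posterior is Inverse-Gamma(α + n/2, β + SS/2) = Inverse-Gamma(6.6, 21.105).
The mode of Inverse-Gamma(a, b) is b/(a+1) = 21.105/7.6 ≈ 2.7770.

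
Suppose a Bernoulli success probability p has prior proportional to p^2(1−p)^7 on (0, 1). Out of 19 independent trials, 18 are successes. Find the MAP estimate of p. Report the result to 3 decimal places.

p̂_MAP = 0.714

The prior density ∝ p^2(1−p)^7 is the kernel of Beta(3, 8).
Data: 18 successes in 19 trials. The binomial likelihood contributes p^18(1−p)^1, so the posterior is Beta(3+18, 8+1) = Beta(21, 9).
For Beta(a, b) with a, b > 1 the mode is (a−1)/(a+b−2) = 20/28 ≈ 0.714.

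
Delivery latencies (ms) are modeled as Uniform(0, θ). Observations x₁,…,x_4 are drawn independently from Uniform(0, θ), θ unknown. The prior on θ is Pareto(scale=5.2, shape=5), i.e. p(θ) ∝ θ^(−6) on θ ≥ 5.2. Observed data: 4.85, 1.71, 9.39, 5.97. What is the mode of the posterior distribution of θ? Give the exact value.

θ̂_MAP = 9.39

The Uniform(0, θ) likelihood is θ^(−n) for θ ≥ max(xᵢ), zero otherwise. Here max(xᵢ) = 9.39.
Posterior ∝ θ^(−6) · θ^(−4) = θ^(−10) on θ ≥ max(5.2, 9.39) = 9.39.
This density is strictly decreasing in θ, so the posterior mode lies at the lower boundary of the support.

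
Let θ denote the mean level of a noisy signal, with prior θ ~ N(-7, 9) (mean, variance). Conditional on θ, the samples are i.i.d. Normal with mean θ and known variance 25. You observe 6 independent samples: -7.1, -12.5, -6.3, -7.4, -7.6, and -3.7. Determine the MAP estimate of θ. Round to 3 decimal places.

θ̂_MAP = -7.296

n = 6; x̄ = ((-7.1) + (-12.5) + (-6.3) + (-7.4) + (-7.6) + (-3.7))/6 = -44.6/6 = -223/30 ≈ -7.4333.
For a Normal prior and Normal likelihood with known variance, the posterior is Normal; its mode equals its mean, the precision-weighted average.
Prior precision 1/σ₀² = 1/9; data precision n/σ² = 6/25 = 0.24.
θ̂ = ((1/9)·(-7) + 0.24·(-223/30)) / (1/9 + 0.24) = (-2882/1125)/(79/225) = -2882/395 ≈ -7.296.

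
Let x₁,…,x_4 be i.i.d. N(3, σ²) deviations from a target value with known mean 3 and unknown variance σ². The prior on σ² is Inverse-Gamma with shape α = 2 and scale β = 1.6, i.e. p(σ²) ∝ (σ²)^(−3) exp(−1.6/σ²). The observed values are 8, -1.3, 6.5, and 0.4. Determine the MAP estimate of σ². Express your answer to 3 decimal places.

Sum of squared deviations about the known mean: SS = (8−3)² + (-1.3−3)² + (6.5−3)² + (0.4−3)² = 62.5.
The Normal likelihood contributes (σ²)^(−n/2) exp(−SS/(2σ²)), so the posterior is Inverse-Gamma(α + n/2, β + SS/2) = Inverse-Gamma(4, 32.85).
The mode of Inverse-Gamma(a, b) is b/(a+1) = 32.85/5 ≈ 6.570.

σ̂²_MAP = 6.570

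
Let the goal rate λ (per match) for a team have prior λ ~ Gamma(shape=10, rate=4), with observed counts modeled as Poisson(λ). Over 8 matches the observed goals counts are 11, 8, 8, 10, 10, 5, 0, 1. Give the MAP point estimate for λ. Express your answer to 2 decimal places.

λ̂_MAP = 5.17

Σxᵢ = 11+8+8+10+10+5+0+1 = 53, with n = 8.
Posterior ∝ λ^9e^(−4λ) · λ^53e^(−8λ) = λ^62e^(−12λ), i.e. Gamma(shape=63, rate=12).
The mode of a Gamma(a, b) with a ≥ 1 (shape–rate) is (a−1)/b = 62/12 ≈ 5.17.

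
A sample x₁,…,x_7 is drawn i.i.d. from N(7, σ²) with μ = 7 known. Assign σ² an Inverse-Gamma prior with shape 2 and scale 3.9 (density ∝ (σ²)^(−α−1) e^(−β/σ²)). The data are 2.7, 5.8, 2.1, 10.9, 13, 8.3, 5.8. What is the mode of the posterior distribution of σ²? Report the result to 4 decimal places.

σ̂²_MAP = 8.1600

Sum of squared deviations about the known mean: SS = (2.7−7)² + (5.8−7)² + (2.1−7)² + (10.9−7)² + (13−7)² + (8.3−7)² + (5.8−7)² = 98.28.
The Normal likelihood contributes (σ²)^(−n/2) exp(−SS/(2σ²)), so the posterior is Inverse-Gamma(α + n/2, β + SS/2) = Inverse-Gamma(5.5, 53.04).
The mode of Inverse-Gamma(a, b) is b/(a+1) = 53.04/6.5 ≈ 8.1600.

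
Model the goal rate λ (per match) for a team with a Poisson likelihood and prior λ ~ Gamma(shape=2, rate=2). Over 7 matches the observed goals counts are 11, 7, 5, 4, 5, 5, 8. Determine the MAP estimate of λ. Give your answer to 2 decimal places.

Σxᵢ = 11+7+5+4+5+5+8 = 45, with n = 7.
Posterior ∝ λe^(−2λ) · λ^45e^(−7λ) = λ^46e^(−9λ), i.e. Gamma(shape=47, rate=9).
The mode of a Gamma(a, b) with a ≥ 1 (shape–rate) is (a−1)/b = 46/9 ≈ 5.11.

λ̂_MAP = 5.11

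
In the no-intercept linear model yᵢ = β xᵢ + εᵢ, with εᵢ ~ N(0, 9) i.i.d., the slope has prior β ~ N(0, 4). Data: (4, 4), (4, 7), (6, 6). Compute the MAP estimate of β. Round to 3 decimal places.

β̂_MAP = 1.139

log p(β | y) = −Σ(yᵢ − βxᵢ)²/(2·9) − β²/(2·4) + const.
Setting the derivative to zero: Σxᵢ(yᵢ − βxᵢ)/9 − β/4 = 0, so β = Σxᵢyᵢ / (Σxᵢ² + σ²/τ²).
Σxᵢyᵢ = 4·4 + 4·7 + 6·6 = 80; Σxᵢ² = 68; σ²/τ² = 2.25.
β̂_MAP = 80 / (68 + 2.25) = 80/70.25 ≈ 1.139.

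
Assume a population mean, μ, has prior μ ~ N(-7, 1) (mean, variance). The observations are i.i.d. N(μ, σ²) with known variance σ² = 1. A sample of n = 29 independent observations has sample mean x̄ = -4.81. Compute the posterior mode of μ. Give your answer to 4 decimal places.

n = 29, x̄ = -4.81.
For a Normal prior and Normal likelihood with known variance, the posterior is Normal; its mode equals its mean, the precision-weighted average.
Prior precision 1/σ₀² = 1/1 = 1; data precision n/σ² = 29/1 = 29.
μ̂ = (1·(-7) + 29·(-4.81)) / (1 + 29) = (-146.49)/30 = -4.8830.

μ̂_MAP = -4.8830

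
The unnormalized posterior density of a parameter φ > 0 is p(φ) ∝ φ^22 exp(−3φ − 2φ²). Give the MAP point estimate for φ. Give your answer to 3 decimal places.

φ̂_MAP = 2.000

ℓ'(φ) = 22/φ − 3 − 4φ. Setting this to zero and multiplying by φ: 4φ² + 3φ − 22 = 0.
φ = (−3 + √(3² + 4·4·22)) / (2·4) = (−3 + √361) / 8 = (−3 + 19)/8 = 2.
ℓ''(φ) = −22/φ² − 4 < 0, confirming a maximum.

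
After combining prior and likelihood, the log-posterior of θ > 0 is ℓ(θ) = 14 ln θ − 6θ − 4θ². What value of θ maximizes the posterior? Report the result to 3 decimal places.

ℓ'(θ) = 14/θ − 6 − 8θ. Setting this to zero and multiplying by θ: 8θ² + 6θ − 14 = 0.
θ = (−6 + √(6² + 4·8·14)) / (2·8) = (−6 + √484) / 16 = (−6 + 22)/16 = 1.
ℓ''(θ) = −14/θ² − 8 < 0, confirming a maximum.

θ̂_MAP = 1.000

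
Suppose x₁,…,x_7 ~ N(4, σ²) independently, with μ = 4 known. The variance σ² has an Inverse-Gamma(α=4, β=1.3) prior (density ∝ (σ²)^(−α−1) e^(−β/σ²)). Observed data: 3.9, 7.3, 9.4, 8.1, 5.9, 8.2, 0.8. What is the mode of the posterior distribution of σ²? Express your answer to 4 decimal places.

σ̂²_MAP = 5.3506

Sum of squared deviations about the known mean: SS = (3.9−4)² + (7.3−4)² + (9.4−4)² + (8.1−4)² + (5.9−4)² + (8.2−4)² + (0.8−4)² = 88.36.
The Normal likelihood contributes (σ²)^(−n/2) exp(−SS/(2σ²)), so the posterior is Inverse-Gamma(α + n/2, β + SS/2) = Inverse-Gamma(7.5, 45.48).
The mode of Inverse-Gamma(a, b) is b/(a+1) = 45.48/8.5 ≈ 5.3506.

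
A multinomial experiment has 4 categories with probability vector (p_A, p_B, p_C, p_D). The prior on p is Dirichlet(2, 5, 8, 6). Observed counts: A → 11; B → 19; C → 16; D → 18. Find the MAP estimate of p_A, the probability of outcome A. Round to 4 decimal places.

The posterior is Dirichlet(αᵢ + nᵢ) = Dirichlet(13, 24, 24, 24).
For a Dirichlet(a₁,…,a_K) with all aᵢ > 1, the mode has j-th component (aⱼ − 1)/(Σaᵢ − K).
Here Σaᵢ = 85 and K = 4, so p_A = (13 − 1)/(85 − 4) = 12/81 ≈ 0.1481.

MAP estimate of p_A = 0.1481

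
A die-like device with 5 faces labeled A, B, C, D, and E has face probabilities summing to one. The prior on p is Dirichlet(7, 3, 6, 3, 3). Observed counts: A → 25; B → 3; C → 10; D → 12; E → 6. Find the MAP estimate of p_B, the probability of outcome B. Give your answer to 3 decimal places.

MAP estimate of p_B = 0.068

The posterior is Dirichlet(αᵢ + nᵢ) = Dirichlet(32, 6, 16, 15, 9).
For a Dirichlet(a₁,…,a_K) with all aᵢ > 1, the mode has j-th component (aⱼ − 1)/(Σaᵢ − K).
Here Σaᵢ = 78 and K = 5, so p_B = (6 − 1)/(78 − 5) = 5/73 ≈ 0.068.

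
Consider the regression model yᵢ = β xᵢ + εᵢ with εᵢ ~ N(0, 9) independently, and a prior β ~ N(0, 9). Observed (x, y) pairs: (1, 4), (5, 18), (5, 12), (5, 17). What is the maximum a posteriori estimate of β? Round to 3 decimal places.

β̂_MAP = 3.104

log p(β | y) = −Σ(yᵢ − βxᵢ)²/(2·9) − β²/(2·9) + const.
Setting the derivative to zero: Σxᵢ(yᵢ − βxᵢ)/9 − β/9 = 0, so β = Σxᵢyᵢ / (Σxᵢ² + σ²/τ²).
Σxᵢyᵢ = 1·4 + 5·18 + 5·12 + 5·17 = 239; Σxᵢ² = 76; σ²/τ² = 1.
β̂_MAP = 239 / (76 + 1) = 239/77 ≈ 3.104.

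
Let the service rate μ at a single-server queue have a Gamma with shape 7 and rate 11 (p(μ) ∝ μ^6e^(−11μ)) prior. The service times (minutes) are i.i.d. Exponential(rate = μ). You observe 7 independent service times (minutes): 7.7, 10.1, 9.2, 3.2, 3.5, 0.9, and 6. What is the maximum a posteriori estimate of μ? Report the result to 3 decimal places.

The Exponential(rate=μ) likelihood is ∝ μ^n e^(−μΣtᵢ). Here n = 7 and Σtᵢ = 7.7 + 10.1 + 9.2 + 3.2 + 3.5 + 0.9 + 6 = 40.6.
Posterior ∝ μ^6e^(−11μ) · μ^7e^(−40.6μ) = μ^13e^(−51.6μ), i.e. Gamma(14, 51.6).
Mode = (a−1)/b = 13/51.6 ≈ 0.252.

μ̂_MAP = 0.252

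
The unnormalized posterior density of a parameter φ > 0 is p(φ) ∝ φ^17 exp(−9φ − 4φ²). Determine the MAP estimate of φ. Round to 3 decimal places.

φ̂_MAP = 1.000

ℓ'(φ) = 17/φ − 9 − 8φ. Setting this to zero and multiplying by φ: 8φ² + 9φ − 17 = 0.
φ = (−9 + √(9² + 4·8·17)) / (2·8) = (−9 + √625) / 16 = (−9 + 25)/16 = 1.
ℓ''(φ) = −17/φ² − 8 < 0, confirming a maximum.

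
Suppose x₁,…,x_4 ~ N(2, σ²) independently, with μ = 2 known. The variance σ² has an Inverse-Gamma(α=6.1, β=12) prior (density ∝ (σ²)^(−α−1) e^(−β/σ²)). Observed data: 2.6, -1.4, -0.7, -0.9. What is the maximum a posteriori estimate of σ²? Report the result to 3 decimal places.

Sum of squared deviations about the known mean: SS = (2.6−2)² + (-1.4−2)² + (-0.7−2)² + (-0.9−2)² = 27.62.
The Normal likelihood contributes (σ²)^(−n/2) exp(−SS/(2σ²)), so the posterior is Inverse-Gamma(α + n/2, β + SS/2) = Inverse-Gamma(8.1, 25.81).
The mode of Inverse-Gamma(a, b) is b/(a+1) = 25.81/9.1 ≈ 2.836.

σ̂²_MAP = 2.836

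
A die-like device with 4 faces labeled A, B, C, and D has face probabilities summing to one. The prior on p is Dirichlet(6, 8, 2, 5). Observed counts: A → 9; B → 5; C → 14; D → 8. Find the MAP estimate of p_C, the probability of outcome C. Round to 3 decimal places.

The posterior is Dirichlet(αᵢ + nᵢ) = Dirichlet(15, 13, 16, 13).
For a Dirichlet(a₁,…,a_K) with all aᵢ > 1, the mode has j-th component (aⱼ − 1)/(Σaᵢ − K).
Here Σaᵢ = 57 and K = 4, so p_C = (16 − 1)/(57 − 4) = 15/53 ≈ 0.283.

MAP estimate of p_C = 0.283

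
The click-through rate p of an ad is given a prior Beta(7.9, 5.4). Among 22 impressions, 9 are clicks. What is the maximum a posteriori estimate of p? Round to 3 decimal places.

p̂_MAP = 0.477

Prior: Beta(7.9, 5.4).
Data: 9 successes in 22 trials. The binomial likelihood contributes p^9(1−p)^13, so the posterior is Beta(7.9+9, 5.4+13) = Beta(16.9, 18.4).
For Beta(a, b) with a, b > 1 the mode is (a−1)/(a+b−2) = 15.9/33.3 ≈ 0.477.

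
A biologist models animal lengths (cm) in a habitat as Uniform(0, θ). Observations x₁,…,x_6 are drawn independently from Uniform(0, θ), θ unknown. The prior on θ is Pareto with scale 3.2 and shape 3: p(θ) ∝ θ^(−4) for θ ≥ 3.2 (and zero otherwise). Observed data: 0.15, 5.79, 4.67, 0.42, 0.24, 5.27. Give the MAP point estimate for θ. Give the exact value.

The Uniform(0, θ) likelihood is θ^(−n) for θ ≥ max(xᵢ), zero otherwise. Here max(xᵢ) = 5.79.
Posterior ∝ θ^(−4) · θ^(−6) = θ^(−10) on θ ≥ max(3.2, 5.79) = 5.79.
This density is strictly decreasing in θ, so the posterior mode lies at the lower boundary of the support.

θ̂_MAP = 5.79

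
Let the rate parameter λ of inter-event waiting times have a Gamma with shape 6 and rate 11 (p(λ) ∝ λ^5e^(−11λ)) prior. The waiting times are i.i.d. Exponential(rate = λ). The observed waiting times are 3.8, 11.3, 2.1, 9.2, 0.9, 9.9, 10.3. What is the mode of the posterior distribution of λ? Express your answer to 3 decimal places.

λ̂_MAP = 0.205

The Exponential(rate=λ) likelihood is ∝ λ^n e^(−λΣtᵢ). Here n = 7 and Σtᵢ = 3.8 + 11.3 + 2.1 + 9.2 + 0.9 + 9.9 + 10.3 = 47.5.
Posterior ∝ λ^5e^(−11λ) · λ^7e^(−47.5λ) = λ^12e^(−58.5λ), i.e. Gamma(13, 58.5).
Mode = (a−1)/b = 12/58.5 ≈ 0.205.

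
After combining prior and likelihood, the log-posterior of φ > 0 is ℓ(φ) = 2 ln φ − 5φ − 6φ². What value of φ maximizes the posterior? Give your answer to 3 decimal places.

ℓ'(φ) = 2/φ − 5 − 12φ. Setting this to zero and multiplying by φ: 12φ² + 5φ − 2 = 0.
φ = (−5 + √(5² + 4·12·2)) / (2·12) = (−5 + √121) / 24 = (−5 + 11)/24 = 1/4.
ℓ''(φ) = −2/φ² − 12 < 0, confirming a maximum.

φ̂_MAP = 0.250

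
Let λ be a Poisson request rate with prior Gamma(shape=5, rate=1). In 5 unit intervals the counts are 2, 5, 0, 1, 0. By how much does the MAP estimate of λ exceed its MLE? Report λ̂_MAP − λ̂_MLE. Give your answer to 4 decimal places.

MAP − MLE = 0.4000

Σxᵢ = 8. Posterior is Gamma(13, 6); MAP = (13−1)/6 = 12/6 ≈ 2.00000.
MLE = x̄ = 8/5 ≈ 1.60000.
Difference = 12/6 − 8/5 = 2/5 ≈ 0.4000.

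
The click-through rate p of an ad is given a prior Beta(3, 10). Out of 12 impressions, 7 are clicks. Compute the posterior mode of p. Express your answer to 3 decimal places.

p̂_MAP = 0.391

Prior: Beta(3, 10).
Data: 7 successes in 12 trials. The binomial likelihood contributes p^7(1−p)^5, so the posterior is Beta(3+7, 10+5) = Beta(10, 15).
For Beta(a, b) with a, b > 1 the mode is (a−1)/(a+b−2) = 9/23 ≈ 0.391.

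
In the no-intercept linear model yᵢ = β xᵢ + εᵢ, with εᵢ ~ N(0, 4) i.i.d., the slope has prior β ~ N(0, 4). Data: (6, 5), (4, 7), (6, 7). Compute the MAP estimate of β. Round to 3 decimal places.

log p(β | y) = −Σ(yᵢ − βxᵢ)²/(2·4) − β²/(2·4) + const.
Setting the derivative to zero: Σxᵢ(yᵢ − βxᵢ)/4 − β/4 = 0, so β = Σxᵢyᵢ / (Σxᵢ² + σ²/τ²).
Σxᵢyᵢ = 6·5 + 4·7 + 6·7 = 100; Σxᵢ² = 88; σ²/τ² = 1.
β̂_MAP = 100 / (88 + 1) = 100/89 ≈ 1.124.

β̂_MAP = 1.124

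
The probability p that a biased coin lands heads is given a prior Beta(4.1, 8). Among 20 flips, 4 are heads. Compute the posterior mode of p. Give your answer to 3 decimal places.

p̂_MAP = 0.236

Prior: Beta(4.1, 8).
Data: 4 successes in 20 trials. The binomial likelihood contributes p^4(1−p)^16, so the posterior is Beta(4.1+4, 8+16) = Beta(8.1, 24).
For Beta(a, b) with a, b > 1 the mode is (a−1)/(a+b−2) = 7.1/30.1 ≈ 0.236.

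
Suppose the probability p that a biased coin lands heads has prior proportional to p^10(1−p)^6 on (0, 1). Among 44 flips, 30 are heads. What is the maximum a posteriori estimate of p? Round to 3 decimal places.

The prior density ∝ p^10(1−p)^6 is the kernel of Beta(11, 7).
Data: 30 successes in 44 trials. The binomial likelihood contributes p^30(1−p)^14, so the posterior is Beta(11+30, 7+14) = Beta(41, 21).
For Beta(a, b) with a, b > 1 the mode is (a−1)/(a+b−2) = 40/60 ≈ 0.667.

p̂_MAP = 0.667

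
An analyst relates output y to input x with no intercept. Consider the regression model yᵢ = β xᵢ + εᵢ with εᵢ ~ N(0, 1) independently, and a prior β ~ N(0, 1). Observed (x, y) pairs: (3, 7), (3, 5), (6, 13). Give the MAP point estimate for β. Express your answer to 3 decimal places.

β̂_MAP = 2.073

log p(β | y) = −Σ(yᵢ − βxᵢ)²/(2·1) − β²/(2·1) + const.
Setting the derivative to zero: Σxᵢ(yᵢ − βxᵢ)/1 − β/1 = 0, so β = Σxᵢyᵢ / (Σxᵢ² + σ²/τ²).
Σxᵢyᵢ = 3·7 + 3·5 + 6·13 = 114; Σxᵢ² = 54; σ²/τ² = 1.
β̂_MAP = 114 / (54 + 1) = 114/55 ≈ 2.073.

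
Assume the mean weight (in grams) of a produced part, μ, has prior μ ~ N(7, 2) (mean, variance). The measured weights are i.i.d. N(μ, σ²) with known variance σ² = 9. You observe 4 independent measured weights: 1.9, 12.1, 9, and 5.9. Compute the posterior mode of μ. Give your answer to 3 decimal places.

n = 4; x̄ = (1.9 + 12.1 + 9 + 5.9)/4 = 28.9/4 = 7.225.
For a Normal prior and Normal likelihood with known variance, the posterior is Normal; its mode equals its mean, the precision-weighted average.
Prior precision 1/σ₀² = 1/2 = 0.5; data precision n/σ² = 4/9.
μ̂ = (0.5·7 + (4/9)·7.225) / (0.5 + 4/9) = (302/45)/(17/18) = 604/85 ≈ 7.106.

μ̂_MAP = 7.106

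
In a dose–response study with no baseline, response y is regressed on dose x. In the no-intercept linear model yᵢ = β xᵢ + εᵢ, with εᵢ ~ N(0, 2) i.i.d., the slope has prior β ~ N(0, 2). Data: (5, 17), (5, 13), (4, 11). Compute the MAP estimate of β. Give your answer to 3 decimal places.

log p(β | y) = −Σ(yᵢ − βxᵢ)²/(2·2) − β²/(2·2) + const.
Setting the derivative to zero: Σxᵢ(yᵢ − βxᵢ)/2 − β/2 = 0, so β = Σxᵢyᵢ / (Σxᵢ² + σ²/τ²).
Σxᵢyᵢ = 5·17 + 5·13 + 4·11 = 194; Σxᵢ² = 66; σ²/τ² = 1.
β̂_MAP = 194 / (66 + 1) = 194/67 ≈ 2.896.

β̂_MAP = 2.896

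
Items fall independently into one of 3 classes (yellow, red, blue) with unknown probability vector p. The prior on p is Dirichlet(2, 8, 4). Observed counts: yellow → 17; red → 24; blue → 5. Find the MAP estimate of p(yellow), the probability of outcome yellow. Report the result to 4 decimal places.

MAP estimate of p(yellow) = 0.3158

The posterior is Dirichlet(αᵢ + nᵢ) = Dirichlet(19, 32, 9).
For a Dirichlet(a₁,…,a_K) with all aᵢ > 1, the mode has j-th component (aⱼ − 1)/(Σaᵢ − K).
Here Σaᵢ = 60 and K = 3, so p(yellow) = (19 − 1)/(60 − 3) = 18/57 ≈ 0.3158.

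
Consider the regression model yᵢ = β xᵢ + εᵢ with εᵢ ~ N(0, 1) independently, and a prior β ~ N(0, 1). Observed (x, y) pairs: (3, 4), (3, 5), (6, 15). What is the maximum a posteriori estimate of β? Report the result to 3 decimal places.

log p(β | y) = −Σ(yᵢ − βxᵢ)²/(2·1) − β²/(2·1) + const.
Setting the derivative to zero: Σxᵢ(yᵢ − βxᵢ)/1 − β/1 = 0, so β = Σxᵢyᵢ / (Σxᵢ² + σ²/τ²).
Σxᵢyᵢ = 3·4 + 3·5 + 6·15 = 117; Σxᵢ² = 54; σ²/τ² = 1.
β̂_MAP = 117 / (54 + 1) = 117/55 ≈ 2.127.

β̂_MAP = 2.127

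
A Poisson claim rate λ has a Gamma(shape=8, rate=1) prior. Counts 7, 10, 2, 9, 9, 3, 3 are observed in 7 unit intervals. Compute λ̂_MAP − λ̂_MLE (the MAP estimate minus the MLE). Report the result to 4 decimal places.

Σxᵢ = 43. Posterior is Gamma(51, 8); MAP = (51−1)/8 = 50/8 ≈ 6.25000.
MLE = x̄ = 43/7 ≈ 6.14286.
Difference = 50/8 − 43/7 = 3/28 ≈ 0.1071.

MAP − MLE = 0.1071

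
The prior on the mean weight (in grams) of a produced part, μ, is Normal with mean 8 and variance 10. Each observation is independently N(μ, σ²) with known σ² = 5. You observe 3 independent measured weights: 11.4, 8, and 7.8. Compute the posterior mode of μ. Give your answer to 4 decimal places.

μ̂_MAP = 8.9143

n = 3; x̄ = (11.4 + 8 + 7.8)/3 = 27.2/3 = 136/15 ≈ 9.0667.
For a Normal prior and Normal likelihood with known variance, the posterior is Normal; its mode equals its mean, the precision-weighted average.
Prior precision 1/σ₀² = 1/10 = 0.1; data precision n/σ² = 3/5 = 0.6.
μ̂ = (0.1·8 + 0.6·(136/15)) / (0.1 + 0.6) = 6.24/0.7 = 312/35 ≈ 8.9143.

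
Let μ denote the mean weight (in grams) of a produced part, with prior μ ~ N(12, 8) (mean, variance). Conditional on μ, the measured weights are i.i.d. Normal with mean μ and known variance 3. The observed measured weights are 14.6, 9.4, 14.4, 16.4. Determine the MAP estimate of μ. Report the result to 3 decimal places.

μ̂_MAP = 13.554

n = 4; x̄ = (14.6 + 9.4 + 14.4 + 16.4)/4 = 54.8/4 = 13.7.
For a Normal prior and Normal likelihood with known variance, the posterior is Normal; its mode equals its mean, the precision-weighted average.
Prior precision 1/σ₀² = 1/8 = 0.125; data precision n/σ² = 4/3.
μ̂ = (0.125·12 + (4/3)·13.7) / (0.125 + 4/3) = (593/30)/(35/24) = 2372/175 ≈ 13.554.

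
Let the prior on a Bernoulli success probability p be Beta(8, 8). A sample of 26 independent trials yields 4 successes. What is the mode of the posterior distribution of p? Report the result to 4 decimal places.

p̂_MAP = 0.2750

Prior: Beta(8, 8).
Data: 4 successes in 26 trials. The binomial likelihood contributes p^4(1−p)^22, so the posterior is Beta(8+4, 8+22) = Beta(12, 30).
For Beta(a, b) with a, b > 1 the mode is (a−1)/(a+b−2) = 11/40 ≈ 0.2750.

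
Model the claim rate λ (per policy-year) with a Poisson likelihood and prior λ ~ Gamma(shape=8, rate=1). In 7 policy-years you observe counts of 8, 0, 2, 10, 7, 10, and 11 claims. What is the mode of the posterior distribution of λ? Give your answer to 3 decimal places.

λ̂_MAP = 6.875

Σxᵢ = 8+0+2+10+7+10+11 = 48, with n = 7.
Posterior ∝ λ^7e^(−1λ) · λ^48e^(−7λ) = λ^55e^(−8λ), i.e. Gamma(shape=56, rate=8).
The mode of a Gamma(a, b) with a ≥ 1 (shape–rate) is (a−1)/b = 55/8 ≈ 6.875.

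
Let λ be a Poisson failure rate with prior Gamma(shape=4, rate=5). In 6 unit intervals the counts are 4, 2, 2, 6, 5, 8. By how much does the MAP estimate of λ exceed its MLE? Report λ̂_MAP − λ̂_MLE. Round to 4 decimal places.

Σxᵢ = 27. Posterior is Gamma(31, 11); MAP = (31−1)/11 = 30/11 ≈ 2.72727.
MLE = x̄ = 27/6 ≈ 4.50000.
Difference = 30/11 − 27/6 = -39/22 ≈ -1.7727.

MAP − MLE = -1.7727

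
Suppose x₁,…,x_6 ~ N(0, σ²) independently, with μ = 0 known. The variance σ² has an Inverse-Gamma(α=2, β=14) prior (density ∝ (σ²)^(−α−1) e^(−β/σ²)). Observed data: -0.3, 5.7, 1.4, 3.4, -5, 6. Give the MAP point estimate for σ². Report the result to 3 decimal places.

Sum of squared deviations about the known mean: SS = (-0.3−0)² + (5.7−0)² + (1.4−0)² + (3.4−0)² + (-5−0)² + (6−0)² = 107.1.
The Normal likelihood contributes (σ²)^(−n/2) exp(−SS/(2σ²)), so the posterior is Inverse-Gamma(α + n/2, β + SS/2) = Inverse-Gamma(5, 67.55).
The mode of Inverse-Gamma(a, b) is b/(a+1) = 67.55/6 ≈ 11.258.

σ̂²_MAP = 11.258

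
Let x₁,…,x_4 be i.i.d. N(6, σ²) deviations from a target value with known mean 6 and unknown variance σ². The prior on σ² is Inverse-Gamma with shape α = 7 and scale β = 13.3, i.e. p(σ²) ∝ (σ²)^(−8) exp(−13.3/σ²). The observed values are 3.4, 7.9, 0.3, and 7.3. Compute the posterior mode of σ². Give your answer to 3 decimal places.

σ̂²_MAP = 3.558

Sum of squared deviations about the known mean: SS = (3.4−6)² + (7.9−6)² + (0.3−6)² + (7.3−6)² = 44.55.
The Normal likelihood contributes (σ²)^(−n/2) exp(−SS/(2σ²)), so the posterior is Inverse-Gamma(α + n/2, β + SS/2) = Inverse-Gamma(9, 35.575).
The mode of Inverse-Gamma(a, b) is b/(a+1) = 35.575/10 ≈ 3.558.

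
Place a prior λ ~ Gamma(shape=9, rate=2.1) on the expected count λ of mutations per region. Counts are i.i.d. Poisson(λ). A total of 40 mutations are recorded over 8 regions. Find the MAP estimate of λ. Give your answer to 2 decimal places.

Σxᵢ = 40, n = 8.
Posterior ∝ λ^8e^(−2.1λ) · λ^40e^(−8λ) = λ^48e^(−10.1λ), i.e. Gamma(shape=49, rate=10.1).
The mode of a Gamma(a, b) with a ≥ 1 (shape–rate) is (a−1)/b = 48/10.1 ≈ 4.75.

λ̂_MAP = 4.75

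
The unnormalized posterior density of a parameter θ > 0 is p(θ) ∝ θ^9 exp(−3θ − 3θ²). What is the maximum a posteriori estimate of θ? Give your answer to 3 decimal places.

θ̂_MAP = 1.000

ℓ'(θ) = 9/θ − 3 − 6θ. Setting this to zero and multiplying by θ: 6θ² + 3θ − 9 = 0.
θ = (−3 + √(3² + 4·6·9)) / (2·6) = (−3 + √225) / 12 = (−3 + 15)/12 = 1.
ℓ''(θ) = −9/θ² − 6 < 0, confirming a maximum.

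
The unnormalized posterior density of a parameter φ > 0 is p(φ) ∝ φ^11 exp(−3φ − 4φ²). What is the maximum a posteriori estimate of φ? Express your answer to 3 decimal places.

ℓ'(φ) = 11/φ − 3 − 8φ. Setting this to zero and multiplying by φ: 8φ² + 3φ − 11 = 0.
φ = (−3 + √(3² + 4·8·11)) / (2·8) = (−3 + √361) / 16 = (−3 + 19)/16 = 1.
ℓ''(φ) = −11/φ² − 8 < 0, confirming a maximum.

φ̂_MAP = 1.000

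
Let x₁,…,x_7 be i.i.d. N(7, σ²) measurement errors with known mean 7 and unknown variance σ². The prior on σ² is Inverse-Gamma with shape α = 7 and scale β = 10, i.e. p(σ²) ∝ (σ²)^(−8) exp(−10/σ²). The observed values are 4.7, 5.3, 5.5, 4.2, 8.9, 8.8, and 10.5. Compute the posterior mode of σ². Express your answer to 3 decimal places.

Sum of squared deviations about the known mean: SS = (4.7−7)² + (5.3−7)² + (5.5−7)² + (4.2−7)² + (8.9−7)² + (8.8−7)² + (10.5−7)² = 37.37.
The Normal likelihood contributes (σ²)^(−n/2) exp(−SS/(2σ²)), so the posterior is Inverse-Gamma(α + n/2, β + SS/2) = Inverse-Gamma(10.5, 28.685).
The mode of Inverse-Gamma(a, b) is b/(a+1) = 28.685/11.5 ≈ 2.494.

σ̂²_MAP = 2.494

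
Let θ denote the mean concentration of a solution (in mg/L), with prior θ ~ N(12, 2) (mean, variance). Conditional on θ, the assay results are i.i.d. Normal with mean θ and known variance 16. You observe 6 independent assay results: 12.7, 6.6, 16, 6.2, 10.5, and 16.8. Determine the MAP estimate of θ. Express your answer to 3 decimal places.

n = 6; x̄ = (12.7 + 6.6 + 16 + 6.2 + 10.5 + 16.8)/6 = 68.8/6 = 172/15 ≈ 11.4667.
For a Normal prior and Normal likelihood with known variance, the posterior is Normal; its mode equals its mean, the precision-weighted average.
Prior precision 1/σ₀² = 1/2 = 0.5; data precision n/σ² = 6/16 = 0.375.
θ̂ = (0.5·12 + 0.375·(172/15)) / (0.5 + 0.375) = 10.3/0.875 = 412/35 ≈ 11.771.

θ̂_MAP = 11.771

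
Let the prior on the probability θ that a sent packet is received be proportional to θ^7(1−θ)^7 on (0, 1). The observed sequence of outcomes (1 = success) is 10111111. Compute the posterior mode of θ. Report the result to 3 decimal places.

The prior density ∝ θ^7(1−θ)^7 is the kernel of Beta(8, 8).
Data: 7 successes in 8 trials (from the sequence). The binomial likelihood contributes θ^7(1−θ)^1, so the posterior is Beta(8+7, 8+1) = Beta(15, 9).
For Beta(a, b) with a, b > 1 the mode is (a−1)/(a+b−2) = 14/22 ≈ 0.636.

θ̂_MAP = 0.636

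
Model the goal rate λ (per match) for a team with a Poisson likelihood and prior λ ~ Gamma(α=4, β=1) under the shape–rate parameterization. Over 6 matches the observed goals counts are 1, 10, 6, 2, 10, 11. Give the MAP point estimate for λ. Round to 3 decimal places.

λ̂_MAP = 6.143

Σxᵢ = 1+10+6+2+10+11 = 40, with n = 6.
Posterior ∝ λ^3e^(−1λ) · λ^40e^(−6λ) = λ^43e^(−7λ), i.e. Gamma(shape=44, rate=7).
The mode of a Gamma(a, b) with a ≥ 1 (shape–rate) is (a−1)/b = 43/7 ≈ 6.143.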